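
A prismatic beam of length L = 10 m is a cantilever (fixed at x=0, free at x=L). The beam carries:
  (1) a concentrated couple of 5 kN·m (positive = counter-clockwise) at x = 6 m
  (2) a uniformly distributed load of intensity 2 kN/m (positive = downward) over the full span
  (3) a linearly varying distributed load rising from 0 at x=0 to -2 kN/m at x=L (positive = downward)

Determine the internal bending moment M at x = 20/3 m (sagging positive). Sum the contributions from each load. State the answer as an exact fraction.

M(20/3) = -100/81 kN·m

Load 1 — applied couple M₀=5 kN·m at a=6 m (b=L-a=4):
  M_1 = 0  [x>a] = 0 kN·m
Load 2 — uniform load w=2 kN/m over full span:
  M_2 = -w(L-x)²/2 = -2·(10-(20/3))²/2 = -100/9 kN·m
Load 3 — triangular load w₀=-2 kN/m (0→w₀ over full span):
  M_3 = w₀Lx/2 - w₀L²/3 - w₀x³/(6L) = (-2)·10·(20/3)/2 - (-2)·10²/3 - (-2)·(20/3)³/(6·10) = 800/81 kN·m
Superposition: M = Σ M_i = -100/81 kN·m ≈ -1.234568 kN·m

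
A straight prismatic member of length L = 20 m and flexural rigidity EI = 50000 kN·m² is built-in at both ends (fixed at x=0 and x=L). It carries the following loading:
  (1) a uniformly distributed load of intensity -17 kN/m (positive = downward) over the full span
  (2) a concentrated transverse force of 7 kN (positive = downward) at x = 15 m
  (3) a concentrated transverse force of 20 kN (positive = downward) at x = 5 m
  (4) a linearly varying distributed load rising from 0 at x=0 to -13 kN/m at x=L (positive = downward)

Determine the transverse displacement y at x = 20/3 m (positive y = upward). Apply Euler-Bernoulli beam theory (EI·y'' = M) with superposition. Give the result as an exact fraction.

y(20/3) = 16493/116640 m

Load 1 — uniform load w=-17 kN/m over full span:
  y_1 = -wx²(L-x)²/(24EI) = -(-17)·(20/3)²·(20-(20/3))²/(24·50000) = 136/1215 m
Load 2 — point force P=7 kN at a=15 m (b=L-a=5):
  y_2 = -Pb²x²(3aL-(3a+b)x)/(6L³EI)  [x≤a] = -7·5²·(20/3)²·(3·15·20-(3·15+5)·(20/3))/(6·20³·50000) = -119/64800 m
Load 3 — point force P=20 kN at a=5 m (b=L-a=15):
  y_3 = -Pa²(L-x)²(3bL-(3b+a)(L-x))/(6L³EI)  [x>a] = -20·5²·(20-(20/3))²·(3·15·20-(3·15+5)·(20-(20/3)))/(6·20³·50000) = -7/810 m
Load 4 — triangular load w₀=-13 kN/m (0→w₀ over full span):
  y_4 = -w₀x²(L-x)²(x+2L)/(120LEI) = -(-13)·(20/3)²·(20-(20/3))²·((20/3)+2·20)/(120·20·50000) = 728/18225 m
Superposition: y = Σ y_i = 16493/116640 m ≈ 0.141401 m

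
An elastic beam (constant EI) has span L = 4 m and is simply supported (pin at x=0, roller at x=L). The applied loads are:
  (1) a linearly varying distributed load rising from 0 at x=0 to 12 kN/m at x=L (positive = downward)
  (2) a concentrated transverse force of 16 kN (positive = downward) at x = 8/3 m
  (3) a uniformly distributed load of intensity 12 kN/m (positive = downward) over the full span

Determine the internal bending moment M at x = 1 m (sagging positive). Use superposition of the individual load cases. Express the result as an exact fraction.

Load 1 — triangular load w₀=12 kN/m (0→w₀ over full span):
  M_1 = w₀Lx/6 - w₀x³/(6L) = 12·4·1/6 - 12·1³/(6·4) = 15/2 kN·m
Load 2 — point force P=16 kN at a=8/3 m (b=L-a=4/3):
  M_2 = Pbx/L  [x≤a] = 16·(4/3)·1/4 = 16/3 kN·m
Load 3 — uniform load w=12 kN/m over full span:
  M_3 = wx(L-x)/2 = 12·1·(4-1)/2 = 18 kN·m
Superposition: M = Σ M_i = 185/6 kN·m ≈ 30.833333 kN·m

M(1) = 185/6 kN·m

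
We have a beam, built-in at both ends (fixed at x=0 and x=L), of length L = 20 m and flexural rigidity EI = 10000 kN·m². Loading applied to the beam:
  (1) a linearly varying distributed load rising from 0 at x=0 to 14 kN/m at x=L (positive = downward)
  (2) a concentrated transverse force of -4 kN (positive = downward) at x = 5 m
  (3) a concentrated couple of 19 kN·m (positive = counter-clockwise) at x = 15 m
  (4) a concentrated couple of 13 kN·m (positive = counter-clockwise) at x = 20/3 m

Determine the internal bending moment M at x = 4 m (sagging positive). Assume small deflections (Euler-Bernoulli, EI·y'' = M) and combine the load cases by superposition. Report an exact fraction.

Load 1 — triangular load w₀=14 kN/m (0→w₀ over full span):
  M_1 = 3w₀Lx/20 - w₀L²/30 - w₀x³/(6L) = 3·14·20·4/20 - 14·20²/30 - 14·4³/(6·20) = -392/15 kN·m
Load 2 — point force P=-4 kN at a=5 m (b=L-a=15):
  M_2 = Pb²(3a+b)x/L³ - Pab²/L²  [x≤a] = (-4)·15²·(3·5+15)·4/20³ - (-4)·5·15²/20² = -9/4 kN·m
Load 3 — applied couple M₀=19 kN·m at a=15 m (b=L-a=5):
  M_3 = R_Ax - M_A  [x≤a] with R_A=171/160, M_A=95/16 = (171/160)·4 - (95/16) = -133/80 kN·m
Load 4 — applied couple M₀=13 kN·m at a=20/3 m (b=L-a=40/3):
  M_4 = R_Ax - M_A  [x≤a] with R_A=13/15, M_A=0 = (13/15)·4 - 0 = 52/15 kN·m
Superposition: M = Σ M_i = -6379/240 kN·m ≈ -26.579167 kN·m

M(4) = -6379/240 kN·m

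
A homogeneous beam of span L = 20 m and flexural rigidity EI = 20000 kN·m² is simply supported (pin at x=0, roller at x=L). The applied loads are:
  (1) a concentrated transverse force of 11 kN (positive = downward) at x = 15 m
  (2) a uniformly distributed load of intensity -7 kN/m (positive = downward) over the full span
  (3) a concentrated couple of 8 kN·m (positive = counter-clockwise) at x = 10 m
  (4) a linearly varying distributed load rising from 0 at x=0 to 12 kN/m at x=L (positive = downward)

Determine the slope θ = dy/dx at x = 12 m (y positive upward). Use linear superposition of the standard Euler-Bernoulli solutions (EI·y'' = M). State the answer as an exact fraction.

Load 1 — point force P=11 kN at a=15 m (b=L-a=5):
  θ_1 = -Pb(L²-b²-3x²)/(6LEI)  [x≤a] = -11·5·(20²-5²-3·12²)/(6·20·20000) = 209/160000 rad
Load 2 — uniform load w=-7 kN/m over full span:
  θ_2 = -w(L³-6Lx²+4x³)/(24EI) = -(-7)·(20³-6·20·12²+4·12³)/(24·20000) = -259/7500 rad
Load 3 — applied couple M₀=8 kN·m at a=10 m (b=L-a=10):
  θ_3 = (M₀x²/(2L)-M₀(x-a)+C₁)/EI  [x>a] with C₁=M₀(3b²-L²)/(6L)=-20/3 = (8·12²/(2·20)-8·(12-10)+(-20/3))/20000 = 23/75000 rad
Load 4 — triangular load w₀=12 kN/m (0→w₀ over full span):
  θ_4 = -w₀(7L⁴-30L²x²+15x⁴)/(360LEI) = -12·(7·20⁴-30·20²·12²+15·12⁴)/(360·20·20000) = 232/9375 rad
Superposition: θ = Σ θ_i = -6539/800000 rad ≈ -0.008174 rad

θ(12) = -6539/800000 rad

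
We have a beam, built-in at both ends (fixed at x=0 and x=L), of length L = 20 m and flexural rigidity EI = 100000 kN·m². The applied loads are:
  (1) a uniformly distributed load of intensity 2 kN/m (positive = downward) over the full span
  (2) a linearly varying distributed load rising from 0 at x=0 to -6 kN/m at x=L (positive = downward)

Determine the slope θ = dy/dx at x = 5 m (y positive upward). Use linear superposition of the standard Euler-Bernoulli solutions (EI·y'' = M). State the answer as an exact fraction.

θ(5) = 37/64000 rad

Load 1 — uniform load w=2 kN/m over full span:
  θ_1 = -wx(L-x)(L-2x)/(12EI) = -2·5·(20-5)·(20-2·5)/(12·100000) = -1/800 rad
Load 2 — triangular load w₀=-6 kN/m (0→w₀ over full span):
  θ_2 = -w₀(2x(L-x)(L-2x)(x+2L)+x²(L-x)²)/(120LEI) = -(-6)·(2·5·(20-5)·(20-2·5)·(5+2·20)+5²·(20-5)²)/(120·20·100000) = 117/64000 rad
Superposition: θ = Σ θ_i = 37/64000 rad ≈ 0.000578 rad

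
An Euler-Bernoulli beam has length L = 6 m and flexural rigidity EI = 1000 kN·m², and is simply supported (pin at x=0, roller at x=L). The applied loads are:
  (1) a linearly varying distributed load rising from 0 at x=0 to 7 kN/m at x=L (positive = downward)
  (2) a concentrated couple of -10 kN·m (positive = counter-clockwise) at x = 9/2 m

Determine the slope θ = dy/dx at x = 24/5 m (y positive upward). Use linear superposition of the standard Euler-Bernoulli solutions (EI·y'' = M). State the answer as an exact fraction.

θ(24/5) = 86801/5000000 rad

Load 1 — triangular load w₀=7 kN/m (0→w₀ over full span):
  θ_1 = -w₀(7L⁴-30L²x²+15x⁴)/(360LEI) = -7·(7·6⁴-30·6²·(24/5)²+15·(24/5)⁴)/(360·6·1000) = 15897/625000 rad
Load 2 — applied couple M₀=-10 kN·m at a=9/2 m (b=L-a=3/2):
  θ_2 = (M₀x²/(2L)-M₀(x-a)+C₁)/EI  [x>a] with C₁=M₀(3b²-L²)/(6L)=65/8 = ((-10)·(24/5)²/(2·6)-(-10)·((24/5)-(9/2))+(65/8))/1000 = -323/40000 rad
Superposition: θ = Σ θ_i = 86801/5000000 rad ≈ 0.017360 rad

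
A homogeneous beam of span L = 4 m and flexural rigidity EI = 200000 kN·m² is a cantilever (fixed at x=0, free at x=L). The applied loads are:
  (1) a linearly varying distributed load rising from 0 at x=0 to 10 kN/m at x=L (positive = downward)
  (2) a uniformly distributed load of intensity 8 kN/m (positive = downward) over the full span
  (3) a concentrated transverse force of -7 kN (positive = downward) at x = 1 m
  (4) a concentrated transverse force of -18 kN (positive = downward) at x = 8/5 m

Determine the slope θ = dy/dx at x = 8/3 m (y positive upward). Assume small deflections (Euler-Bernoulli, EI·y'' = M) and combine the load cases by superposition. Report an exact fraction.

Load 1 — triangular load w₀=10 kN/m (0→w₀ over full span):
  θ_1 = (w₀Lx²/4-w₀L²x/3-w₀x⁴/(24L))/EI = (10·4·(8/3)²/4-10·4²·(8/3)/3-10·(8/3)⁴/(24·4))/200000 = -58/151875 rad
Load 2 — uniform load w=8 kN/m over full span:
  θ_2 = -wx(x²-3Lx+3L²)/(6EI) = -8·(8/3)·((8/3)²-3·4·(8/3)+3·4²)/(6·200000) = -104/253125 rad
Load 3 — point force P=-7 kN at a=1 m (b=L-a=3):
  θ_3 = -Pa²/(2EI)  [x>a] = -(-7)·1²/(2·200000) = 7/400000 rad
Load 4 — point force P=-18 kN at a=8/5 m (b=L-a=12/5):
  θ_4 = -Pa²/(2EI)  [x>a] = -(-18)·(8/5)²/(2·200000) = 9/78125 rad
Superposition: θ = Σ θ_i = -1603939/2430000000 rad ≈ -0.000660 rad

θ(8/3) = -1603939/2430000000 rad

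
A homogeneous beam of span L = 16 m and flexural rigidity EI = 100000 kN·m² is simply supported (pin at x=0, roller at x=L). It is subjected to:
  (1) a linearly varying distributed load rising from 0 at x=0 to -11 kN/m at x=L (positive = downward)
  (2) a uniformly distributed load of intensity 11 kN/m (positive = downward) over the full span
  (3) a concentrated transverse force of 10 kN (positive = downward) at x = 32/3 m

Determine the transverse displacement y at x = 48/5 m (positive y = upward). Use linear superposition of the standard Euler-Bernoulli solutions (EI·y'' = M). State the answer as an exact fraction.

Load 1 — triangular load w₀=-11 kN/m (0→w₀ over full span):
  y_1 = -w₀x(7L⁴-10L²x²+3x⁴)/(360LEI) = -(-11)·(48/5)·(7·16⁴-10·16²·(48/5)²+3·(48/5)⁴)/(360·16·100000) = 6668288/146484375 m
Load 2 — uniform load w=11 kN/m over full span:
  y_2 = -wx(L³-2Lx²+x³)/(24EI) = -11·(48/5)·(16³-2·16·(48/5)²+(48/5)³)/(24·100000) = -174592/1953125 m
Load 3 — point force P=10 kN at a=32/3 m (b=L-a=16/3):
  y_3 = -Pbx(L²-b²-x²)/(6LEI)  [x≤a] = -10·(16/3)·(48/5)·(16²-(16/3)²-(48/5)²)/(6·16·100000) = -15232/2109375 m
Superposition: y = Σ y_i = -67355008/1318359375 m ≈ -0.051090 m

y(48/5) = -67355008/1318359375 m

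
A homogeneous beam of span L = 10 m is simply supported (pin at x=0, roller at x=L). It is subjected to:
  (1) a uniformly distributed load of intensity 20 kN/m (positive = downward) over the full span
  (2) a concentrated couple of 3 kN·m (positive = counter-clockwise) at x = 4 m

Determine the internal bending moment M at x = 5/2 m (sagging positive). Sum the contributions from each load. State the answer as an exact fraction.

M(5/2) = 753/4 kN·m

Load 1 — uniform load w=20 kN/m over full span:
  M_1 = wx(L-x)/2 = 20·(5/2)·(10-(5/2))/2 = 375/2 kN·m
Load 2 — applied couple M₀=3 kN·m at a=4 m (b=L-a=6):
  M_2 = M₀x/L  [x≤a] = 3·(5/2)/10 = 3/4 kN·m
Superposition: M = Σ M_i = 753/4 kN·m ≈ 188.250000 kN·m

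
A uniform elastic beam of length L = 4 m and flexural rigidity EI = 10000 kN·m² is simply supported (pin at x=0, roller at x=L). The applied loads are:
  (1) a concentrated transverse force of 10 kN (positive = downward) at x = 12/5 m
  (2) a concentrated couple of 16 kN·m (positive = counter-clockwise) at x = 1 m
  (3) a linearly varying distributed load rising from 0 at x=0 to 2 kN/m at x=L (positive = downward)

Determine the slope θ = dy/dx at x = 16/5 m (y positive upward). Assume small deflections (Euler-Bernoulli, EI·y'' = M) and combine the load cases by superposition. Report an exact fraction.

θ(16/5) = 8681/28125000 rad

Load 1 — point force P=10 kN at a=12/5 m (b=L-a=8/5):
  θ_1 = -Pa(2L²-6Lx+3x²+a²)/(6LEI)  [x>a] = -10·(12/5)·(2·4²-6·4·(16/5)+3·(16/5)²+(12/5)²)/(6·4·10000) = 13/15625 rad
Load 2 — applied couple M₀=16 kN·m at a=1 m (b=L-a=3):
  θ_2 = (M₀x²/(2L)-M₀(x-a)+C₁)/EI  [x>a] with C₁=M₀(3b²-L²)/(6L)=22/3 = (16·(16/5)²/(2·4)-16·((16/5)-1)+(22/3))/10000 = -277/375000 rad
Load 3 — triangular load w₀=2 kN/m (0→w₀ over full span):
  θ_3 = -w₀(7L⁴-30L²x²+15x⁴)/(360LEI) = -2·(7·4⁴-30·4²·(16/5)²+15·(16/5)⁴)/(360·4·10000) = 757/3515625 rad
Superposition: θ = Σ θ_i = 8681/28125000 rad ≈ 0.000309 rad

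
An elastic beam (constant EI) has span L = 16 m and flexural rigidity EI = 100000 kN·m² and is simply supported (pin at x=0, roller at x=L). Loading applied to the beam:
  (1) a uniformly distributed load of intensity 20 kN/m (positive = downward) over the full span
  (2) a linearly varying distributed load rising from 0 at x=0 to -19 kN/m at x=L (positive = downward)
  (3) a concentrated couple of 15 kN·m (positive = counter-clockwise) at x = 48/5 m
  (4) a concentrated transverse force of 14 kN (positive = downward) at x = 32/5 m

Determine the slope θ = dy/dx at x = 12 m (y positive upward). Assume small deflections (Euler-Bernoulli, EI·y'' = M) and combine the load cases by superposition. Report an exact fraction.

θ(12) = 3160159/225000000 rad

Load 1 — uniform load w=20 kN/m over full span:
  θ_1 = -w(L³-6Lx²+4x³)/(24EI) = -20·(16³-6·16·12²+4·12³)/(24·100000) = 44/1875 rad
Load 2 — triangular load w₀=-19 kN/m (0→w₀ over full span):
  θ_2 = -w₀(7L⁴-30L²x²+15x⁴)/(360LEI) = -(-19)·(7·16⁴-30·16²·12²+15·12⁴)/(360·16·100000) = -24947/2250000 rad
Load 3 — applied couple M₀=15 kN·m at a=48/5 m (b=L-a=32/5):
  θ_3 = (M₀x²/(2L)-M₀(x-a)+C₁)/EI  [x>a] with C₁=M₀(3b²-L²)/(6L)=-104/5 = (15·12²/(2·16)-15·(12-(48/5))+(-104/5))/100000 = 107/1000000 rad
Load 4 — point force P=14 kN at a=32/5 m (b=L-a=48/5):
  θ_4 = -Pa(2L²-6Lx+3x²+a²)/(6LEI)  [x>a] = -14·(32/5)·(2·16²-6·16·12+3·12²+(32/5)²)/(6·16·100000) = 609/390625 rad
Superposition: θ = Σ θ_i = 3160159/225000000 rad ≈ 0.014045 rad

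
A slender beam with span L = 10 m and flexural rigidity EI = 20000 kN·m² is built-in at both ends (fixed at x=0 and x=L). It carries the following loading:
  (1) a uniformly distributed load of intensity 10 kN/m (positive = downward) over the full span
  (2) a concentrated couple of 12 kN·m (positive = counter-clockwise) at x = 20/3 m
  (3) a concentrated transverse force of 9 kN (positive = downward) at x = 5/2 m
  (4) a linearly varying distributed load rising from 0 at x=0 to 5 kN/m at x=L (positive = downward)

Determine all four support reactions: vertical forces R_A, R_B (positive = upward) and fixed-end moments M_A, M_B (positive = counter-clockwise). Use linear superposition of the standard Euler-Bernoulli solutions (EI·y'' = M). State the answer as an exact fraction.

Load 1 — uniform load w=10 kN/m over full span:
  R_A = wL/2 = 10·10/2 = 50 kN
  M_A = wL²/12 = 10·10²/12 = 250/3 kN·m
  R_B = wL/2 = 10·10/2 = 50 kN
  M_B = -wL²/12 = -10·10²/12 = -250/3 kN·m
Load 2 — applied couple M₀=12 kN·m at a=20/3 m (b=L-a=10/3):
  R_A = 6M₀ab/L³ = 6·12·(20/3)·(10/3)/10³ = 8/5 kN
  M_A = M₀b(2a-b)/L² = 12·(10/3)·(2·(20/3)-(10/3))/10² = 4 kN·m
  R_B = -6M₀ab/L³ = -6·12·(20/3)·(10/3)/10³ = -8/5 kN
  M_B = M₀a(2b-a)/L² = 12·(20/3)·(2·(10/3)-(20/3))/10² = 0 kN·m
Load 3 — point force P=9 kN at a=5/2 m (b=L-a=15/2):
  R_A = Pb²(3a+b)/L³ = 9·(15/2)²·(3·(5/2)+(15/2))/10³ = 243/32 kN
  M_A = Pab²/L² = 9·(5/2)·(15/2)²/10² = 405/32 kN·m
  R_B = Pa²(a+3b)/L³ = 9·(5/2)²·((5/2)+3·(15/2))/10³ = 45/32 kN
  M_B = -Pa²b/L² = -9·(5/2)²·(15/2)/10² = -135/32 kN·m
Load 4 — triangular load w₀=5 kN/m (0→w₀ over full span):
  R_A = 3w₀L/20 = 3·5·10/20 = 15/2 kN
  M_A = w₀L²/30 = 5·10²/30 = 50/3 kN·m
  R_B = 7w₀L/20 = 7·5·10/20 = 35/2 kN
  M_B = -w₀L²/20 = -5·10²/20 = -25 kN·m
Superposition: R_A = 10671/160 kN, M_A = 3733/32 kN·m, R_B = 10769/160 kN, M_B = -10805/96 kN·m

R_A = 10671/160 kN, M_A = 3733/32 kN·m, R_B = 10769/160 kN, M_B = -10805/96 kN·m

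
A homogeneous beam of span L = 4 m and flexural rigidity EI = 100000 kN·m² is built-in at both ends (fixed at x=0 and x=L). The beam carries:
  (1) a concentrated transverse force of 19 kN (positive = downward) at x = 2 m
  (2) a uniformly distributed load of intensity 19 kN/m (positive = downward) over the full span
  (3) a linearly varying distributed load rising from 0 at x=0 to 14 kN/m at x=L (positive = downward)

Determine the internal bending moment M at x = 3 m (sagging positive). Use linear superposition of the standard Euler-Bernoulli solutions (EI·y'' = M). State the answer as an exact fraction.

M(3) = 103/20 kN·m

Load 1 — point force P=19 kN at a=2 m (b=L-a=2):
  M_1 = Pa²(a+3b)(L-x)/L³ - Pa²b/L²  [x>a] = 19·2²·(2+3·2)·(4-3)/4³ - 19·2²·2/4² = 0 kN·m
Load 2 — uniform load w=19 kN/m over full span:
  M_2 = wLx/2 - wL²/12 - wx²/2 = 19·4·3/2 - 19·4²/12 - 19·3²/2 = 19/6 kN·m
Load 3 — triangular load w₀=14 kN/m (0→w₀ over full span):
  M_3 = 3w₀Lx/20 - w₀L²/30 - w₀x³/(6L) = 3·14·4·3/20 - 14·4²/30 - 14·3³/(6·4) = 119/60 kN·m
Superposition: M = Σ M_i = 103/20 kN·m ≈ 5.150000 kN·m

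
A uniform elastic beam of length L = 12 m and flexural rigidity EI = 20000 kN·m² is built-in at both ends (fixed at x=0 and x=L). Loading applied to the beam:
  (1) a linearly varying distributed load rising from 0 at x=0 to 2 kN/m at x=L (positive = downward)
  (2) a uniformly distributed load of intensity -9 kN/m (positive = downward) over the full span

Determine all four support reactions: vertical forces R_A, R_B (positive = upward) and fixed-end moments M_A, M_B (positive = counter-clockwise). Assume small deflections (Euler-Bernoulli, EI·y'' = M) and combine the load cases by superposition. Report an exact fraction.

Load 1 — triangular load w₀=2 kN/m (0→w₀ over full span):
  R_A = 3w₀L/20 = 3·2·12/20 = 18/5 kN
  M_A = w₀L²/30 = 2·12²/30 = 48/5 kN·m
  R_B = 7w₀L/20 = 7·2·12/20 = 42/5 kN
  M_B = -w₀L²/20 = -2·12²/20 = -72/5 kN·m
Load 2 — uniform load w=-9 kN/m over full span:
  R_A = wL/2 = (-9)·12/2 = -54 kN
  M_A = wL²/12 = (-9)·12²/12 = -108 kN·m
  R_B = wL/2 = (-9)·12/2 = -54 kN
  M_B = -wL²/12 = -(-9)·12²/12 = 108 kN·m
Superposition: R_A = -252/5 kN, M_A = -492/5 kN·m, R_B = -228/5 kN, M_B = 468/5 kN·m

R_A = -252/5 kN, M_A = -492/5 kN·m, R_B = -228/5 kN, M_B = 468/5 kN·m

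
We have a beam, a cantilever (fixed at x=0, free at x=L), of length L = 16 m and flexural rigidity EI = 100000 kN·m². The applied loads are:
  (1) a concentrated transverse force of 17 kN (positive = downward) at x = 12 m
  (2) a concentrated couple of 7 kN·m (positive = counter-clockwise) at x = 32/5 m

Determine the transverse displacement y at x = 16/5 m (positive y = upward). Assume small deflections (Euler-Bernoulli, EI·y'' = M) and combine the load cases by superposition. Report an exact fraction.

y(16/5) = -10732/1171875 m

Load 1 — point force P=17 kN at a=12 m (b=L-a=4):
  y_1 = -Px²(3a-x)/(6EI)  [x≤a] = -17·(16/5)²·(3·12-(16/5))/(6·100000) = -11152/1171875 m
Load 2 — applied couple M₀=7 kN·m at a=32/5 m (b=L-a=48/5):
  y_2 = M₀x²/(2EI)  [x≤a] = 7·(16/5)²/(2·100000) = 28/78125 m
Superposition: y = Σ y_i = -10732/1171875 m ≈ -0.009158 m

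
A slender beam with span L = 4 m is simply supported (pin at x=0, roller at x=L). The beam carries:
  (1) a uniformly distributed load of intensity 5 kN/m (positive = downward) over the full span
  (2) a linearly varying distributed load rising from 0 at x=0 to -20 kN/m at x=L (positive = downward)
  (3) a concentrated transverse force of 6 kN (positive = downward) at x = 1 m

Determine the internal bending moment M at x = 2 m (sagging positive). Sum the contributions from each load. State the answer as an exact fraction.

Load 1 — uniform load w=5 kN/m over full span:
  M_1 = wx(L-x)/2 = 5·2·(4-2)/2 = 10 kN·m
Load 2 — triangular load w₀=-20 kN/m (0→w₀ over full span):
  M_2 = w₀Lx/6 - w₀x³/(6L) = (-20)·4·2/6 - (-20)·2³/(6·4) = -20 kN·m
Load 3 — point force P=6 kN at a=1 m (b=L-a=3):
  M_3 = Pa(L-x)/L  [x>a] = 6·1·(4-2)/4 = 3 kN·m
Superposition: M = Σ M_i = -7 kN·m ≈ -7.000000 kN·m

M(2) = -7 kN·m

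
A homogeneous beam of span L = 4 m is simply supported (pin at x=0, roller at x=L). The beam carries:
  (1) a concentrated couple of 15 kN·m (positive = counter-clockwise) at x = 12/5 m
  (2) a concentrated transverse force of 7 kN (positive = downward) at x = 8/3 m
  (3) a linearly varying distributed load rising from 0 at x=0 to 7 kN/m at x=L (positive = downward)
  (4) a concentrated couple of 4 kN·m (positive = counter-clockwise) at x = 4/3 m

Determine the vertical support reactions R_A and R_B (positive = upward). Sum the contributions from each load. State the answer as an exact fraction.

R_A = 47/4 kN, R_B = 37/4 kN

Load 1 — applied couple M₀=15 kN·m at a=12/5 m (b=L-a=8/5):
  R_A = M₀/L = 15/4 kN
  R_B = -M₀/L = -15/4 kN
Load 2 — point force P=7 kN at a=8/3 m (b=L-a=4/3):
  R_A = Pb/L = 7·(4/3)/4 = 7/3 kN
  R_B = Pa/L = 7·(8/3)/4 = 14/3 kN
Load 3 — triangular load w₀=7 kN/m (0→w₀ over full span):
  R_A = w₀L/6 = 7·4/6 = 14/3 kN
  R_B = w₀L/3 = 7·4/3 = 28/3 kN
Load 4 — applied couple M₀=4 kN·m at a=4/3 m (b=L-a=8/3):
  R_A = M₀/L = 4/4 = 1 kN
  R_B = -M₀/L = -4/4 = -1 kN
Superposition: R_A = 47/4 kN, R_B = 37/4 kN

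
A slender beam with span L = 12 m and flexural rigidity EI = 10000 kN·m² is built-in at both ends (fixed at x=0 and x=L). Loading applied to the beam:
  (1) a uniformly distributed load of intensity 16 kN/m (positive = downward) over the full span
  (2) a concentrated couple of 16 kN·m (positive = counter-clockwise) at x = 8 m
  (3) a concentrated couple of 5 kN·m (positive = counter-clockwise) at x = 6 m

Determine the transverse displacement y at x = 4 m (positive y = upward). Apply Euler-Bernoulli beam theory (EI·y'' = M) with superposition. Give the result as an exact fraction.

Load 1 — uniform load w=16 kN/m over full span:
  y_1 = -wx²(L-x)²/(24EI) = -16·4²·(12-4)²/(24·10000) = -128/1875 m
Load 2 — applied couple M₀=16 kN·m at a=8 m (b=L-a=4):
  y_2 = (R_Ax³/6 - M_Ax²/2)/EI  [x≤a] with R_A=16/9, M_A=16/3 = ((16/9)·4³/6 - (16/3)·4²/2)/10000 = -8/3375 m
Load 3 — applied couple M₀=5 kN·m at a=6 m (b=L-a=6):
  y_3 = (R_Ax³/6 - M_Ax²/2)/EI  [x≤a] with R_A=5/8, M_A=5/4 = ((5/8)·4³/6 - (5/4)·4²/2)/10000 = -1/3000 m
Superposition: y = Σ y_i = -9581/135000 m ≈ -0.070970 m

y(4) = -9581/135000 m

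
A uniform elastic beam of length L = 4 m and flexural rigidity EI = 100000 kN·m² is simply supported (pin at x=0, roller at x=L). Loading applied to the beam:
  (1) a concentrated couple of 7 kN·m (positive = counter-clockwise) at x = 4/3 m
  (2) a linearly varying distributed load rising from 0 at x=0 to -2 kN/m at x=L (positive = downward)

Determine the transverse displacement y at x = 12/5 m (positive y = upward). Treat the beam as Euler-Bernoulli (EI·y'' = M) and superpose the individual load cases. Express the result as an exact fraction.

Load 1 — applied couple M₀=7 kN·m at a=4/3 m (b=L-a=8/3):
  y_1 = (M₀x³/(6L)-M₀(x-a)²/2+C₁x)/EI  [x>a] with C₁=M₀(3b²-L²)/(6L)=14/9 = (7·(12/5)³/(6·4)-7·((12/5)-(4/3))²/2+(14/9)·(12/5))/100000 = 133/3515625 m
Load 2 — triangular load w₀=-2 kN/m (0→w₀ over full span):
  y_2 = -w₀x(7L⁴-10L²x²+3x⁴)/(360LEI) = -(-2)·(12/5)·(7·4⁴-10·4²·(12/5)²+3·(12/5)⁴)/(360·4·100000) = 4736/146484375 m
Superposition: y = Σ y_i = 30833/439453125 m ≈ 0.000070 m

y(12/5) = 30833/439453125 m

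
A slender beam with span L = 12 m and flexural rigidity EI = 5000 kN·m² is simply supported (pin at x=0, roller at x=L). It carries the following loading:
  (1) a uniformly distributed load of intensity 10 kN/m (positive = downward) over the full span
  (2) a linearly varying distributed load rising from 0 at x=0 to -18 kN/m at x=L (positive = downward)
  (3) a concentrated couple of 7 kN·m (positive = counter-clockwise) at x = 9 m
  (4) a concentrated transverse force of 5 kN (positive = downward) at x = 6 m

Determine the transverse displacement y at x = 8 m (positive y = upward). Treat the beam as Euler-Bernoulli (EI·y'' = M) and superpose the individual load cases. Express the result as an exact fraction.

Load 1 — uniform load w=10 kN/m over full span:
  y_1 = -wx(L³-2Lx²+x³)/(24EI) = -10·8·(12³-2·12·8²+8³)/(24·5000) = -176/375 m
Load 2 — triangular load w₀=-18 kN/m (0→w₀ over full span):
  y_2 = -w₀x(7L⁴-10L²x²+3x⁴)/(360LEI) = -(-18)·8·(7·12⁴-10·12²·8²+3·8⁴)/(360·12·5000) = 272/625 m
Load 3 — applied couple M₀=7 kN·m at a=9 m (b=L-a=3):
  y_3 = (M₀x³/(6L)+C₁x)/EI  [x≤a] with C₁=M₀(3b²-L²)/(6L)=-91/8 = (7·8³/(6·12)+(-91/8)·8)/5000 = -371/45000 m
Load 4 — point force P=5 kN at a=6 m (b=L-a=6):
  y_4 = -Pa(L-x)(2Lx-a²-x²)/(6LEI)  [x>a] = -5·6·(12-8)·(2·12·8-6²-8²)/(6·12·5000) = -23/750 m
Superposition: y = Σ y_i = -3287/45000 m ≈ -0.073044 m

y(8) = -3287/45000 m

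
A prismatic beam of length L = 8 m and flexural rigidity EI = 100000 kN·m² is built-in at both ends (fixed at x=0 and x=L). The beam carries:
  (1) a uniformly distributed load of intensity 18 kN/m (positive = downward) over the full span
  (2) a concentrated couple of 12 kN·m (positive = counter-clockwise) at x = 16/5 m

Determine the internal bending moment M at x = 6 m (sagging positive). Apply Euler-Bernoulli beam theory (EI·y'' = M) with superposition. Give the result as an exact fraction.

M(6) = 288/25 kN·m

Load 1 — uniform load w=18 kN/m over full span:
  M_1 = wLx/2 - wL²/12 - wx²/2 = 18·8·6/2 - 18·8²/12 - 18·6²/2 = 12 kN·m
Load 2 — applied couple M₀=12 kN·m at a=16/5 m (b=L-a=24/5):
  M_2 = R_Ax - M_A - M₀  [x>a] with R_A=54/25, M_A=36/25 = (54/25)·6 - (36/25) - 12 = -12/25 kN·m
Superposition: M = Σ M_i = 288/25 kN·m ≈ 11.520000 kN·m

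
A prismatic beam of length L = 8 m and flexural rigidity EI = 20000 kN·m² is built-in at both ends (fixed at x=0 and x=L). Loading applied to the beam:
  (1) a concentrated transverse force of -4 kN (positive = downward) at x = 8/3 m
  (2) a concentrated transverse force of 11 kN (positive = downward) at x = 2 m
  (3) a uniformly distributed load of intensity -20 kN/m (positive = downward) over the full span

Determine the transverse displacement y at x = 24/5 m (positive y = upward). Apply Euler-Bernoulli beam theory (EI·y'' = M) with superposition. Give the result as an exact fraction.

y(24/5) = 121087/12656250 m

Load 1 — point force P=-4 kN at a=8/3 m (b=L-a=16/3):
  y_1 = -Pa²(L-x)²(3bL-(3b+a)(L-x))/(6L³EI)  [x>a] = -(-4)·(8/3)²·(8-(24/5))²·(3·(16/3)·8-(3·(16/3)+(8/3))·(8-(24/5)))/(6·8³·20000) = 2048/6328125 m
Load 2 — point force P=11 kN at a=2 m (b=L-a=6):
  y_2 = -Pa²(L-x)²(3bL-(3b+a)(L-x))/(6L³EI)  [x>a] = -11·2²·(8-(24/5))²·(3·6·8-(3·6+2)·(8-(24/5)))/(6·8³·20000) = -11/18750 m
Load 3 — uniform load w=-20 kN/m over full span:
  y_3 = -wx²(L-x)²/(24EI) = -(-20)·(24/5)²·(8-(24/5))²/(24·20000) = 768/78125 m
Superposition: y = Σ y_i = 121087/12656250 m ≈ 0.009567 m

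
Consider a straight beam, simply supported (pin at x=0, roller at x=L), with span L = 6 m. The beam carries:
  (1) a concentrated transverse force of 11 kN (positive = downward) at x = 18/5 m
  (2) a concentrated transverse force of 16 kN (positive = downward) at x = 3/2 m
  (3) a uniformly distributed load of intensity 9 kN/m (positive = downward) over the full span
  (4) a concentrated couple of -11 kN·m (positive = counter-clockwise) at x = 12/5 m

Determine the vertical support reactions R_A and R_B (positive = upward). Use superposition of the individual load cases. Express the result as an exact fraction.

Load 1 — point force P=11 kN at a=18/5 m (b=L-a=12/5):
  R_A = Pb/L = 11·(12/5)/6 = 22/5 kN
  R_B = Pa/L = 11·(18/5)/6 = 33/5 kN
Load 2 — point force P=16 kN at a=3/2 m (b=L-a=9/2):
  R_A = Pb/L = 16·(9/2)/6 = 12 kN
  R_B = Pa/L = 16·(3/2)/6 = 4 kN
Load 3 — uniform load w=9 kN/m over full span:
  R_A = wL/2 = 9·6/2 = 27 kN
  R_B = wL/2 = 9·6/2 = 27 kN
Load 4 — applied couple M₀=-11 kN·m at a=12/5 m (b=L-a=18/5):
  R_A = M₀/L = (-11)/6 = -11/6 kN
  R_B = -M₀/L = -(-11)/6 = 11/6 kN
Superposition: R_A = 1247/30 kN, R_B = 1183/30 kN

R_A = 1247/30 kN, R_B = 1183/30 kN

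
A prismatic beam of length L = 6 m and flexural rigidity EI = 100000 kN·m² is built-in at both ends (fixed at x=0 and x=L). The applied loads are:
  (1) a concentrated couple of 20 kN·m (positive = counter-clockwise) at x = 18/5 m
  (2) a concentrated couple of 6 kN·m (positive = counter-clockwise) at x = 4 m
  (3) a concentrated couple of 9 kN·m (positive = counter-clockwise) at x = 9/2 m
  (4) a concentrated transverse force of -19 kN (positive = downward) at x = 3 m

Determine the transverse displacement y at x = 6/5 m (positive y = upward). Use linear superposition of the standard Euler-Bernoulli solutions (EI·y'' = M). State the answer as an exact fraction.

Load 1 — applied couple M₀=20 kN·m at a=18/5 m (b=L-a=12/5):
  y_1 = (R_Ax³/6 - M_Ax²/2)/EI  [x≤a] with R_A=24/5, M_A=32/5 = ((24/5)·(6/5)³/6 - (32/5)·(6/5)²/2)/100000 = -63/1953125 m
Load 2 — applied couple M₀=6 kN·m at a=4 m (b=L-a=2):
  y_2 = (R_Ax³/6 - M_Ax²/2)/EI  [x≤a] with R_A=4/3, M_A=2 = ((4/3)·(6/5)³/6 - 2·(6/5)²/2)/100000 = -33/3125000 m
Load 3 — applied couple M₀=9 kN·m at a=9/2 m (b=L-a=3/2):
  y_3 = (R_Ax³/6 - M_Ax²/2)/EI  [x≤a] with R_A=27/16, M_A=45/16 = ((27/16)·(6/5)³/6 - (45/16)·(6/5)²/2)/100000 = -1539/100000000 m
Load 4 — point force P=-19 kN at a=3 m (b=L-a=3):
  y_4 = -Pb²x²(3aL-(3a+b)x)/(6L³EI)  [x≤a] = -(-19)·3²·(6/5)²·(3·3·6-(3·3+3)·(6/5))/(6·6³·100000) = 1881/25000000 m
Superposition: y = Σ y_i = 8517/500000000 m ≈ 0.000017 m

y(6/5) = 8517/500000000 m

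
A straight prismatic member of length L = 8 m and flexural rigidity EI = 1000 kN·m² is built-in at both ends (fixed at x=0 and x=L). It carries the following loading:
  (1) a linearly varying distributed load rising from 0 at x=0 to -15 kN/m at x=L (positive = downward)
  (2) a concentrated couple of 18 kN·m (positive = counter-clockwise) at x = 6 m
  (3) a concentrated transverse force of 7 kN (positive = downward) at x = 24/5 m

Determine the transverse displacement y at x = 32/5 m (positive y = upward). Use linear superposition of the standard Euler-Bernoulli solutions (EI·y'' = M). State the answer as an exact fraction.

Load 1 — triangular load w₀=-15 kN/m (0→w₀ over full span):
  y_1 = -w₀x²(L-x)²(x+2L)/(120LEI) = -(-15)·(32/5)²·(8-(32/5))²·((32/5)+2·8)/(120·8·1000) = 14336/390625 m
Load 2 — applied couple M₀=18 kN·m at a=6 m (b=L-a=2):
  y_2 = (R_Ax³/6 - M_Ax²/2 - M₀(x-a)²/2)/EI  [x>a] with R_A=81/32, M_A=45/8 = ((81/32)·(32/5)³/6 - (45/8)·(32/5)²/2 - 18·((32/5)-6)²/2)/1000 = -189/31250 m
Load 3 — point force P=7 kN at a=24/5 m (b=L-a=16/5):
  y_3 = -Pa²(L-x)²(3bL-(3b+a)(L-x))/(6L³EI)  [x>a] = -7·(24/5)²·(8-(32/5))²·(3·(16/5)·8-(3·(16/5)+(24/5))·(8-(32/5)))/(6·8³·1000) = -14112/1953125 m
Superposition: y = Σ y_i = 91511/3906250 m ≈ 0.023427 m

y(32/5) = 91511/3906250 m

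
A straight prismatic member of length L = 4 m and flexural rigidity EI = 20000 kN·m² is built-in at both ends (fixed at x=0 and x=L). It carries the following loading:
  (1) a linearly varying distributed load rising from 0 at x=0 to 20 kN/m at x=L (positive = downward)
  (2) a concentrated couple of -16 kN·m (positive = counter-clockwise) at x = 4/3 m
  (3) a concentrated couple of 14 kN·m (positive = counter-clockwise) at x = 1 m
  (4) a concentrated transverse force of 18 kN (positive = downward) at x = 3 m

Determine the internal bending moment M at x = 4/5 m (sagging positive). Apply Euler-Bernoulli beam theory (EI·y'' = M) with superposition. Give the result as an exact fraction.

Load 1 — triangular load w₀=20 kN/m (0→w₀ over full span):
  M_1 = 3w₀Lx/20 - w₀L²/30 - w₀x³/(6L) = 3·20·4·(4/5)/20 - 20·4²/30 - 20·(4/5)³/(6·4) = -112/75 kN·m
Load 2 — applied couple M₀=-16 kN·m at a=4/3 m (b=L-a=8/3):
  M_2 = R_Ax - M_A  [x≤a] with R_A=-16/3, M_A=0 = (-16/3)·(4/5) - 0 = -64/15 kN·m
Load 3 — applied couple M₀=14 kN·m at a=1 m (b=L-a=3):
  M_3 = R_Ax - M_A  [x≤a] with R_A=63/16, M_A=-21/8 = (63/16)·(4/5) - (-21/8) = 231/40 kN·m
Load 4 — point force P=18 kN at a=3 m (b=L-a=1):
  M_4 = Pb²(3a+b)x/L³ - Pab²/L²  [x≤a] = 18·1²·(3·3+1)·(4/5)/4³ - 18·3·1²/4² = -9/8 kN·m
Superposition: M = Σ M_i = -111/100 kN·m ≈ -1.110000 kN·m

M(4/5) = -111/100 kN·m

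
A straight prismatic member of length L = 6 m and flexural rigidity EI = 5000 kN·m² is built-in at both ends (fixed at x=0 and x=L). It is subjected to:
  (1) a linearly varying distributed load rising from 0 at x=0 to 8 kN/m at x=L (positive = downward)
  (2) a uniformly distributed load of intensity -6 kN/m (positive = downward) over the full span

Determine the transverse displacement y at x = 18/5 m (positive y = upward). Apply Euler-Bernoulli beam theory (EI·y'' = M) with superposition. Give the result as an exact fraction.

y(18/5) = 11178/9765625 m

Load 1 — triangular load w₀=8 kN/m (0→w₀ over full span):
  y_1 = -w₀x²(L-x)²(x+2L)/(120LEI) = -8·(18/5)²·(6-(18/5))²·((18/5)+2·6)/(120·6·5000) = -25272/9765625 m
Load 2 — uniform load w=-6 kN/m over full span:
  y_2 = -wx²(L-x)²/(24EI) = -(-6)·(18/5)²·(6-(18/5))²/(24·5000) = 1458/390625 m
Superposition: y = Σ y_i = 11178/9765625 m ≈ 0.001145 m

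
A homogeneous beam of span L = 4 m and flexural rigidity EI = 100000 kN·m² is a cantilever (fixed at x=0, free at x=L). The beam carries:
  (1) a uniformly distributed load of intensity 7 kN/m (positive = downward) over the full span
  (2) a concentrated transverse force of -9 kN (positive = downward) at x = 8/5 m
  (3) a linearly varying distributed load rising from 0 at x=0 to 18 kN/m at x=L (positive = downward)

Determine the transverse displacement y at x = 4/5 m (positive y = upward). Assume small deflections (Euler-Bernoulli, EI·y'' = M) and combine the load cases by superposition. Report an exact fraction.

y(4/5) = -57818/146484375 m

Load 1 — uniform load w=7 kN/m over full span:
  y_1 = -wx²(x²-4Lx+6L²)/(24EI) = -7·(4/5)²·((4/5)²-4·4·(4/5)+6·4²)/(24·100000) = -917/5859375 m
Load 2 — point force P=-9 kN at a=8/5 m (b=L-a=12/5):
  y_2 = -Px²(3a-x)/(6EI)  [x≤a] = -(-9)·(4/5)²·(3·(8/5)-(4/5))/(6·100000) = 3/78125 m
Load 3 — triangular load w₀=18 kN/m (0→w₀ over full span):
  y_3 = (w₀Lx³/12-w₀L²x²/6-w₀x⁵/(120L))/EI = (18·4·(4/5)³/12-18·4²·(4/5)²/6-18·(4/5)⁵/(120·4))/100000 = -13506/48828125 m
Superposition: y = Σ y_i = -57818/146484375 m ≈ -0.000395 m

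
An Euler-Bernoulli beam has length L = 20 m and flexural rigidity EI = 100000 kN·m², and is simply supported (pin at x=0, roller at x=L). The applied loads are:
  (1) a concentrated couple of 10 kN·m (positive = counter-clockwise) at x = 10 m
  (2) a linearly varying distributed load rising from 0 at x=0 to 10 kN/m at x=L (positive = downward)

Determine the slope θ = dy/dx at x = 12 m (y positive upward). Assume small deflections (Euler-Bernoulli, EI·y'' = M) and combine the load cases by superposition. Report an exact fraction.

Load 1 — applied couple M₀=10 kN·m at a=10 m (b=L-a=10):
  θ_1 = (M₀x²/(2L)-M₀(x-a)+C₁)/EI  [x>a] with C₁=M₀(3b²-L²)/(6L)=-25/3 = (10·12²/(2·20)-10·(12-10)+(-25/3))/100000 = 23/300000 rad
Load 2 — triangular load w₀=10 kN/m (0→w₀ over full span):
  θ_2 = -w₀(7L⁴-30L²x²+15x⁴)/(360LEI) = -10·(7·20⁴-30·20²·12²+15·12⁴)/(360·20·100000) = 116/28125 rad
Superposition: θ = Σ θ_i = 3781/900000 rad ≈ 0.004201 rad

θ(12) = 3781/900000 rad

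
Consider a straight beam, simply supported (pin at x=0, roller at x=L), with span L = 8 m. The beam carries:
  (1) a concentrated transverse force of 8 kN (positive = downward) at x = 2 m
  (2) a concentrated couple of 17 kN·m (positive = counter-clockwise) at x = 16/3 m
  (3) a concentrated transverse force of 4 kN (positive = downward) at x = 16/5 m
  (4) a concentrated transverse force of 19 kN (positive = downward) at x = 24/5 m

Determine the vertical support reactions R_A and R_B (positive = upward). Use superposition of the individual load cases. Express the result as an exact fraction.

R_A = 145/8 kN, R_B = 103/8 kN

Load 1 — point force P=8 kN at a=2 m (b=L-a=6):
  R_A = Pb/L = 8·6/8 = 6 kN
  R_B = Pa/L = 8·2/8 = 2 kN
Load 2 — applied couple M₀=17 kN·m at a=16/3 m (b=L-a=8/3):
  R_A = M₀/L = 17/8 kN
  R_B = -M₀/L = -17/8 kN
Load 3 — point force P=4 kN at a=16/5 m (b=L-a=24/5):
  R_A = Pb/L = 4·(24/5)/8 = 12/5 kN
  R_B = Pa/L = 4·(16/5)/8 = 8/5 kN
Load 4 — point force P=19 kN at a=24/5 m (b=L-a=16/5):
  R_A = Pb/L = 19·(16/5)/8 = 38/5 kN
  R_B = Pa/L = 19·(24/5)/8 = 57/5 kN
Superposition: R_A = 145/8 kN, R_B = 103/8 kN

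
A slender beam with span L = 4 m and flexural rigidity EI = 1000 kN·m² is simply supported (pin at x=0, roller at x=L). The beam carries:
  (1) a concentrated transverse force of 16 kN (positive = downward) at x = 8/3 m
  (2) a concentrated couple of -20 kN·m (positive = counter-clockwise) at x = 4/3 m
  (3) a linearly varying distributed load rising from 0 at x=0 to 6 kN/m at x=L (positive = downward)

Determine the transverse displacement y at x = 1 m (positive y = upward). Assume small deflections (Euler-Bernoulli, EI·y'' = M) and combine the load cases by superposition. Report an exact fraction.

y(1) = -30901/1296000 m

Load 1 — point force P=16 kN at a=8/3 m (b=L-a=4/3):
  y_1 = -Pbx(L²-b²-x²)/(6LEI)  [x≤a] = -16·(4/3)·1·(4²-(4/3)²-1²)/(6·4·1000) = -119/10125 m
Load 2 — applied couple M₀=-20 kN·m at a=4/3 m (b=L-a=8/3):
  y_2 = (M₀x³/(6L)+C₁x)/EI  [x≤a] with C₁=M₀(3b²-L²)/(6L)=-40/9 = ((-20)·1³/(6·4)+(-40/9)·1)/1000 = -19/3600 m
Load 3 — triangular load w₀=6 kN/m (0→w₀ over full span):
  y_3 = -w₀x(7L⁴-10L²x²+3x⁴)/(360LEI) = -6·1·(7·4⁴-10·4²·1²+3·1⁴)/(360·4·1000) = -109/16000 m
Superposition: y = Σ y_i = -30901/1296000 m ≈ -0.023843 m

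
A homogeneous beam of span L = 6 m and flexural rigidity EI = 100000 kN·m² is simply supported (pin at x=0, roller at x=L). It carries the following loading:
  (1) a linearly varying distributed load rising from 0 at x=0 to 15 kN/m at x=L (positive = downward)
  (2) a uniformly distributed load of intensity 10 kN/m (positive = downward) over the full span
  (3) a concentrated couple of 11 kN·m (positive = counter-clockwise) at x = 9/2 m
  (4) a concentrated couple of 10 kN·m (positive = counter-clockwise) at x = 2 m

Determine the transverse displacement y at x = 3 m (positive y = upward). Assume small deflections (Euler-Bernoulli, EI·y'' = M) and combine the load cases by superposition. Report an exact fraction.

y(3) = -2411/800000 m

Load 1 — triangular load w₀=15 kN/m (0→w₀ over full span):
  y_1 = -w₀x(7L⁴-10L²x²+3x⁴)/(360LEI) = -15·3·(7·6⁴-10·6²·3²+3·3⁴)/(360·6·100000) = -81/64000 m
Load 2 — uniform load w=10 kN/m over full span:
  y_2 = -wx(L³-2Lx²+x³)/(24EI) = -10·3·(6³-2·6·3²+3³)/(24·100000) = -27/16000 m
Load 3 — applied couple M₀=11 kN·m at a=9/2 m (b=L-a=3/2):
  y_3 = (M₀x³/(6L)+C₁x)/EI  [x≤a] with C₁=M₀(3b²-L²)/(6L)=-143/16 = (11·3³/(6·6)+(-143/16)·3)/100000 = -297/1600000 m
Load 4 — applied couple M₀=10 kN·m at a=2 m (b=L-a=4):
  y_4 = (M₀x³/(6L)-M₀(x-a)²/2+C₁x)/EI  [x>a] with C₁=M₀(3b²-L²)/(6L)=10/3 = (10·3³/(6·6)-10·(3-2)²/2+(10/3)·3)/100000 = 1/8000 m
Superposition: y = Σ y_i = -2411/800000 m ≈ -0.003014 m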